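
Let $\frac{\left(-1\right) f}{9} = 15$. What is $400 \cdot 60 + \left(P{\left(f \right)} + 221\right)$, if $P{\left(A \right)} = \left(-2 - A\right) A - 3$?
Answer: $6263$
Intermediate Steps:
$f = -135$ ($f = \left(-9\right) 15 = -135$)
$P{\left(A \right)} = -3 + A \left(-2 - A\right)$ ($P{\left(A \right)} = A \left(-2 - A\right) - 3 = -3 + A \left(-2 - A\right)$)
$400 \cdot 60 + \left(P{\left(f \right)} + 221\right) = 400 \cdot 60 + \left(\left(-3 - \left(-135\right)^{2} - -270\right) + 221\right) = 24000 + \left(\left(-3 - 18225 + 270\right) + 221\right) = 24000 + \left(-17958 + 221\right) = 24000 - 17737 = 6263$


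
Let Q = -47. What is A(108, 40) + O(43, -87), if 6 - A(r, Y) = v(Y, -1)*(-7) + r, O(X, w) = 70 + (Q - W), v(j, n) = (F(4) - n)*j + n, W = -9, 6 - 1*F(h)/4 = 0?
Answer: 6923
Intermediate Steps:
F(h) = 24 (F(h) = 24 - 4*0 = 24 + 0 = 24)
v(j, n) = n + j*(24 - n) (v(j, n) = (24 - n)*j + n = j*(24 - n) + n = n + j*(24 - n))
O(X, w) = 32 (O(X, w) = 70 + (-47 - 1*(-9)) = 70 + (-47 + 9) = 70 - 38 = 32)
A(r, Y) = -1 - r + 175*Y (A(r, Y) = 6 - ((-1 + 24*Y - 1*Y*(-1))*(-7) + r) = 6 - ((-1 + 24*Y + Y)*(-7) + r) = 6 - ((-1 + 25*Y)*(-7) + r) = 6 - ((7 - 175*Y) + r) = 6 - (7 + r - 175*Y) = 6 + (-7 - r + 175*Y) = -1 - r + 175*Y)
A(108, 40) + O(43, -87) = (-1 - 1*108 + 175*40) + 32 = (-1 - 108 + 7000) + 32 = 6891 + 32 = 6923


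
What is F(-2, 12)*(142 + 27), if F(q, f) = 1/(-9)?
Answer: -169/9 ≈ -18.778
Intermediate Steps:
F(q, f) = -1/9
F(-2, 12)*(142 + 27) = -(142 + 27)/9 = -1/9*169 = -169/9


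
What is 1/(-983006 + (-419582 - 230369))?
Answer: -1/1632957 ≈ -6.1239e-7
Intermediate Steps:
1/(-983006 + (-419582 - 230369)) = 1/(-983006 - 649951) = 1/(-1632957) = -1/1632957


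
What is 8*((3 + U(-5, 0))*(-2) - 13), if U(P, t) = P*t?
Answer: -152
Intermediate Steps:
8*((3 + U(-5, 0))*(-2) - 13) = 8*((3 - 5*0)*(-2) - 13) = 8*((3 + 0)*(-2) - 13) = 8*(3*(-2) - 13) = 8*(-6 - 13) = 8*(-19) = -152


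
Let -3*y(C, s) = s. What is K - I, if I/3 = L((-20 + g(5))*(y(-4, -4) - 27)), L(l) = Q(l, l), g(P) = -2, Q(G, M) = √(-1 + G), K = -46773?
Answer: -46773 - √5073 ≈ -46844.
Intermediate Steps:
y(C, s) = -s/3
L(l) = √(-1 + l)
I = √5073 (I = 3*√(-1 + (-20 - 2)*(-⅓*(-4) - 27)) = 3*√(-1 - 22*(4/3 - 27)) = 3*√(-1 - 22*(-77/3)) = 3*√(-1 + 1694/3) = 3*√(1691/3) = 3*(√5073/3) = √5073 ≈ 71.225)
K - I = -46773 - √5073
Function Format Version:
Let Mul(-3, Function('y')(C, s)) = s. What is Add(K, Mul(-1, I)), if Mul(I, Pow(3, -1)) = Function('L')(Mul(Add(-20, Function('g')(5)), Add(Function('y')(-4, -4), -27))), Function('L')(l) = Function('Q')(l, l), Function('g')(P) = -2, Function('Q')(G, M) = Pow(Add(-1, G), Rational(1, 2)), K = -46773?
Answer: Add(-46773, Mul(-1, Pow(5073, Rational(1, 2)))) ≈ -46844.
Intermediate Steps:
Function('y')(C, s) = Mul(Rational(-1, 3), s)
Function('L')(l) = Pow(Add(-1, l), Rational(1, 2))
I = Pow(5073, Rational(1, 2)) (I = Mul(3, Pow(Add(-1, Mul(Add(-20, -2), Add(Mul(Rational(-1, 3), -4), -27))), Rational(1, 2))) = Mul(3, Pow(Add(-1, Mul(-22, Add(Rational(4, 3), -27))), Rational(1, 2))) = Mul(3, Pow(Add(-1, Mul(-22, Rational(-77, 3))), Rational(1, 2))) = Mul(3, Pow(Add(-1, Rational(1694, 3)), Rational(1, 2))) = Mul(3, Pow(Rational(1691, 3), Rational(1, 2))) = Mul(3, Mul(Rational(1, 3), Pow(5073, Rational(1, 2)))) = Pow(5073, Rational(1, 2)) ≈ 71.225)
Add(K, Mul(-1, I)) = Add(-46773, Mul(-1, Pow(5073, Rational(1, 2))))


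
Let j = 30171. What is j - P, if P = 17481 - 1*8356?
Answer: 21046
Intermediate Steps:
P = 9125 (P = 17481 - 8356 = 9125)
j - P = 30171 - 1*9125 = 30171 - 9125 = 21046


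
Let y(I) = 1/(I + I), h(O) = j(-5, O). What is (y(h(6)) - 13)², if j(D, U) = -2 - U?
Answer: 43681/256 ≈ 170.63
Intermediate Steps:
h(O) = -2 - O
y(I) = 1/(2*I)
(y(h(6)) - 13)² = (1/(2*(-2 - 1*6)) - 13)² = (1/(2*(-2 - 6)) - 13)² = ((½)/(-8) - 13)² = ((½)*(-⅛) - 13)² = (-1/16 - 13)² = (-209/16)² = 43681/256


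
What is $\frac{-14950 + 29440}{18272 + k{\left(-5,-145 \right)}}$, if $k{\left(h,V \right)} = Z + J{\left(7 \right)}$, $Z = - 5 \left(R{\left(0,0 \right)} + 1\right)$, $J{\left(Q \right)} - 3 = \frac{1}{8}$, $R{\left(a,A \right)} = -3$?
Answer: $\frac{115920}{146281} \approx 0.79245$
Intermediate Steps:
$J{\left(Q \right)} = \frac{25}{8}$ ($J{\left(Q \right)} = 3 + \frac{1}{8} = \frac{25}{8}$)
$Z = 10$ ($Z = - 5 \left(-3 + 1\right) = \left(-5\right) \left(-2\right) = 10$)
$k{\left(h,V \right)} = \frac{105}{8}$ ($k{\left(h,V \right)} = 10 + \frac{25}{8} = \frac{105}{8}$)
$\frac{-14950 + 29440}{18272 + k{\left(-5,-145 \right)}} = \frac{-14950 + 29440}{18272 + \frac{105}{8}} = \frac{14490}{\frac{146281}{8}} = 14490 \cdot \frac{8}{146281} = \frac{115920}{146281}$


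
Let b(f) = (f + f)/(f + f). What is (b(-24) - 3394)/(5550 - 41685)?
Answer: 377/4015 ≈ 0.093898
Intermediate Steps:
b(f) = 1 (b(f) = (2*f)/((2*f)) = (2*f)*(1/(2*f)) = 1)
(b(-24) - 3394)/(5550 - 41685) = (1 - 3394)/(5550 - 41685) = -3393/(-36135) = -3393*(-1/36135) = 377/4015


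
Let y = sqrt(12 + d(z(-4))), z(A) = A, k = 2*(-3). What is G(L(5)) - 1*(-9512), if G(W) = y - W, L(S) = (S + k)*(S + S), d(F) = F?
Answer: 9522 + 2*sqrt(2) ≈ 9524.8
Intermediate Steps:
k = -6
L(S) = 2*S*(-6 + S) (L(S) = (S - 6)*(S + S) = (-6 + S)*(2*S) = 2*S*(-6 + S))
y = 2*sqrt(2) (y = sqrt(12 - 4) = sqrt(8) = 2*sqrt(2) ≈ 2.8284)
G(W) = -W + 2*sqrt(2) (G(W) = 2*sqrt(2) - W = -W + 2*sqrt(2))
G(L(5)) - 1*(-9512) = (-2*5*(-6 + 5) + 2*sqrt(2)) - 1*(-9512) = (-2*5*(-1) + 2*sqrt(2)) + 9512 = (-1*(-10) + 2*sqrt(2)) + 9512 = (10 + 2*sqrt(2)) + 9512 = 9522 + 2*sqrt(2)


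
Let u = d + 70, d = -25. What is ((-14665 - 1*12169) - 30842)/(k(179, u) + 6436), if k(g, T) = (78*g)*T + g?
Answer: -57676/634905 ≈ -0.090842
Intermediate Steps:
u = 45 (u = -25 + 70 = 45)
k(g, T) = g + 78*T*g (k(g, T) = 78*T*g + g = g + 78*T*g)
((-14665 - 1*12169) - 30842)/(k(179, u) + 6436) = ((-14665 - 1*12169) - 30842)/(179*(1 + 78*45) + 6436) = ((-14665 - 12169) - 30842)/(179*(1 + 3510) + 6436) = (-26834 - 30842)/(179*3511 + 6436) = -57676/(628469 + 6436) = -57676/634905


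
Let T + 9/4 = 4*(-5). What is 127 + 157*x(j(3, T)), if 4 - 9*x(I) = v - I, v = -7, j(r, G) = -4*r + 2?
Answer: 1300/9 ≈ 144.44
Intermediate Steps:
T = -89/4 (T = -9/4 + 4*(-5) = -9/4 - 20 = -89/4 ≈ -22.250)
j(r, G) = 2 - 4*r
x(I) = 11/9 + I/9 (x(I) = 4/9 - (-7 - I)/9 = 4/9 + (7/9 + I/9) = 11/9 + I/9)
127 + 157*x(j(3, T)) = 127 + 157*(11/9 + (2 - 4*3)/9) = 127 + 157*(11/9 + (2 - 12)/9) = 127 + 157*(11/9 + (1/9)*(-10)) = 127 + 157*(11/9 - 10/9) = 127 + 157*(1/9) = 127 + 157/9 = 1300/9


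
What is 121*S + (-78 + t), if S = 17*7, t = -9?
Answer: 14312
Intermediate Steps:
S = 119
121*S + (-78 + t) = 121*119 + (-78 - 9) = 14399 - 87 = 14312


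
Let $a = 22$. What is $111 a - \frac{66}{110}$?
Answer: $\frac{12207}{5} \approx 2441.4$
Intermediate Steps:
$111 a - \frac{66}{110} = 111 \cdot 22 - \frac{66}{110} = 2442 - \frac{3}{5} = \frac{12207}{5}$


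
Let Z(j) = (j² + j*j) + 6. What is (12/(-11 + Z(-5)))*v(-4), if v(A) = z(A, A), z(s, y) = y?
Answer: -16/15 ≈ -1.0667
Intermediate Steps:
v(A) = A
Z(j) = 6 + 2*j² (Z(j) = (j² + j²) + 6 = 2*j² + 6 = 6 + 2*j²)
(12/(-11 + Z(-5)))*v(-4) = (12/(-11 + (6 + 2*(-5)²)))*(-4) = (12/(-11 + (6 + 2*25)))*(-4) = (12/(-11 + (6 + 50)))*(-4) = (12/(-11 + 56))*(-4) = (12/45)*(-4) = ((1/45)*12)*(-4) = (4/15)*(-4) = -16/15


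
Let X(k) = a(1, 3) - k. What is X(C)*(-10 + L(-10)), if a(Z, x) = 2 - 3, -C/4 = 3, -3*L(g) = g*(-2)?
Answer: -550/3 ≈ -183.33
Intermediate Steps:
L(g) = 2*g/3 (L(g) = -g*(-2)/3 = -(-2)*g/3 = 2*g/3)
C = -12 (C = -4*3 = -12)
a(Z, x) = -1
X(k) = -1 - k
X(C)*(-10 + L(-10)) = (-1 - 1*(-12))*(-10 + (2/3)*(-10)) = (-1 + 12)*(-10 - 20/3) = 11*(-50/3) = -550/3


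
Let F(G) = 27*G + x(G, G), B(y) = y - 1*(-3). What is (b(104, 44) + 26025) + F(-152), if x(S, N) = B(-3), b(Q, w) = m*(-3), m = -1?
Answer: 21924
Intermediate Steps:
b(Q, w) = 3 (b(Q, w) = -1*(-3) = 3)
B(y) = 3 + y (B(y) = y + 3 = 3 + y)
x(S, N) = 0 (x(S, N) = 3 - 3 = 0)
F(G) = 27*G (F(G) = 27*G + 0 = 27*G)
(b(104, 44) + 26025) + F(-152) = (3 + 26025) + 27*(-152) = 26028 - 4104 = 21924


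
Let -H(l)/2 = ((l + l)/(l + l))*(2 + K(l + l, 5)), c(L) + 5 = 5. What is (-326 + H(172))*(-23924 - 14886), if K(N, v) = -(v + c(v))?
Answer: 12419200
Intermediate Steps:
c(L) = 0 (c(L) = -5 + 5 = 0)
K(N, v) = -v (K(N, v) = -(v + 0) = -v)
H(l) = 6 (H(l) = -2*(l + l)/(l + l)*(2 - 1*5) = -2*(2*l)/((2*l))*(2 - 5) = -2*(2*l)*(1/(2*l))*(-3) = -2*(-3) = 6)
(-326 + H(172))*(-23924 - 14886) = (-326 + 6)*(-23924 - 14886) = -320*(-38810) = 12419200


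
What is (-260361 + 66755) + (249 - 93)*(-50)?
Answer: -201406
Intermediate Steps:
(-260361 + 66755) + (249 - 93)*(-50) = -193606 + 156*(-50) = -193606 - 7800 = -201406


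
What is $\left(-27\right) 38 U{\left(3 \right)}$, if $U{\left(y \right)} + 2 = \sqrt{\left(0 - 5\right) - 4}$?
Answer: $2052 - 3078 i \approx 2052.0 - 3078.0 i$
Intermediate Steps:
$U{\left(y \right)} = -2 + 3 i$ ($U{\left(y \right)} = -2 + \sqrt{\left(0 - 5\right) - 4} = -2 + \sqrt{-5 - 4} = -2 + \sqrt{-9} = -2 + 3 i$)
$\left(-27\right) 38 U{\left(3 \right)} = \left(-27\right) 38 \left(-2 + 3 i\right) = - 1026 \left(-2 + 3 i\right) = 2052 - 3078 i$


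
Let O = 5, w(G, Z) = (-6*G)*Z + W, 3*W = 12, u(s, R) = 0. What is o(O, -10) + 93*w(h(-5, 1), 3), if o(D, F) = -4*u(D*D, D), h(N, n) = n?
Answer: -1302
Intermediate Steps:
W = 4 (W = (⅓)*12 = 4)
w(G, Z) = 4 - 6*G*Z (w(G, Z) = (-6*G)*Z + 4 = -6*G*Z + 4 = 4 - 6*G*Z)
o(D, F) = 0 (o(D, F) = -4*0 = 0)
o(O, -10) + 93*w(h(-5, 1), 3) = 0 + 93*(4 - 6*1*3) = 0 + 93*(4 - 18) = 0 + 93*(-14) = 0 - 1302 = -1302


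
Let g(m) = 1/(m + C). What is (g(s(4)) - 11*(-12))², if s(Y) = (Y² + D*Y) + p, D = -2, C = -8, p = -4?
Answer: 277729/16 ≈ 17358.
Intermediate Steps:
s(Y) = -4 + Y² - 2*Y (s(Y) = (Y² - 2*Y) - 4 = -4 + Y² - 2*Y)
g(m) = 1/(-8 + m) (g(m) = 1/(m - 8) = 1/(-8 + m))
(g(s(4)) - 11*(-12))² = (1/(-8 + (-4 + 4² - 2*4)) - 11*(-12))² = (1/(-8 + (-4 + 16 - 8)) + 132)² = (1/(-8 + 4) + 132)² = (1/(-4) + 132)² = (-¼ + 132)² = (527/4)² = 277729/16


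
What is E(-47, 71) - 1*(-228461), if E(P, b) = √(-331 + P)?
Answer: 228461 + 3*I*√42 ≈ 2.2846e+5 + 19.442*I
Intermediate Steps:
E(-47, 71) - 1*(-228461) = √(-331 - 47) - 1*(-228461) = √(-378) + 228461 = 3*I*√42 + 228461 = 228461 + 3*I*√42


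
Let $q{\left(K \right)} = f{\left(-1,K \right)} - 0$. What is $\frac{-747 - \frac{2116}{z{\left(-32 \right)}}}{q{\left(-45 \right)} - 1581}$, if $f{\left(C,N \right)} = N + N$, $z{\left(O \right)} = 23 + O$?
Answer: $\frac{4607}{15039} \approx 0.30634$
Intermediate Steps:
$f{\left(C,N \right)} = 2 N$
$q{\left(K \right)} = 2 K$ ($q{\left(K \right)} = 2 K - 0 = 2 K + 0 = 2 K$)
$\frac{-747 - \frac{2116}{z{\left(-32 \right)}}}{q{\left(-45 \right)} - 1581} = \frac{-747 - \frac{2116}{23 - 32}}{2 \left(-45\right) - 1581} = \frac{-747 - \frac{2116}{-9}}{-90 - 1581} = \frac{-747 - - \frac{2116}{9}}{-1671} = \left(-747 + \frac{2116}{9}\right) \left(- \frac{1}{1671}\right) = \left(- \frac{4607}{9}\right) \left(- \frac{1}{1671}\right) = \frac{4607}{15039}$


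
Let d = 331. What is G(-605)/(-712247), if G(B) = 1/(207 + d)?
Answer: -1/383188886 ≈ -2.6097e-9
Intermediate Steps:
G(B) = 1/538 (G(B) = 1/(207 + 331) = 1/538)
G(-605)/(-712247) = (1/538)/(-712247) = (1/538)*(-1/712247) = -1/383188886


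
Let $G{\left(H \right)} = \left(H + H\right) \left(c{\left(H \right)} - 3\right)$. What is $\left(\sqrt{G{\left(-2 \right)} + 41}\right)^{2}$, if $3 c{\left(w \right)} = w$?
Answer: $\frac{167}{3} \approx 55.667$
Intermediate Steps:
$c{\left(w \right)} = \frac{w}{3}$
$G{\left(H \right)} = 2 H \left(-3 + \frac{H}{3}\right)$ ($G{\left(H \right)} = \left(H + H\right) \left(\frac{H}{3} - 3\right) = 2 H \left(-3 + \frac{H}{3}\right)$)
$\left(\sqrt{G{\left(-2 \right)} + 41}\right)^{2} = \left(\sqrt{\frac{2}{3} \left(-2\right) \left(-9 - 2\right) + 41}\right)^{2} = \left(\sqrt{\frac{2}{3} \left(-2\right) \left(-11\right) + 41}\right)^{2} = \left(\sqrt{\frac{44}{3} + 41}\right)^{2} = \left(\sqrt{\frac{167}{3}}\right)^{2} = \left(\frac{\sqrt{501}}{3}\right)^{2} = \frac{167}{3}$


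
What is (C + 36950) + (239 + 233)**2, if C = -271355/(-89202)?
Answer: 23169063623/89202 ≈ 2.5974e+5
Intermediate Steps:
C = 271355/89202 (C = -271355*(-1/89202) = 271355/89202 ≈ 3.0420)
(C + 36950) + (239 + 233)**2 = (271355/89202 + 36950) + (239 + 233)**2 = 3296285255/89202 + 472**2 = 3296285255/89202 + 222784 = 23169063623/89202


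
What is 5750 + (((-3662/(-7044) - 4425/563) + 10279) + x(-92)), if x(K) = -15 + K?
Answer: 31556956895/1982886 ≈ 15915.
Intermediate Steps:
5750 + (((-3662/(-7044) - 4425/563) + 10279) + x(-92)) = 5750 + (((-3662/(-7044) - 4425/563) + 10279) + (-15 - 92)) = 5750 + (((-3662*(-1/7044) - 4425*1/563) + 10279) - 107) = 5750 + (((1831/3522 - 4425/563) + 10279) - 107) = 5750 + ((-14553997/1982886 + 10279) - 107) = 5750 + (20367531197/1982886 - 107) = 5750 + 20155362395/1982886 = 31556956895/1982886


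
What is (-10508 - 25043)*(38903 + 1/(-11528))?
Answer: -15943691459433/11528 ≈ -1.3830e+9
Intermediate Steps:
(-10508 - 25043)*(38903 + 1/(-11528)) = -35551*(38903 - 1/11528) = -35551*448473783/11528 = -15943691459433/11528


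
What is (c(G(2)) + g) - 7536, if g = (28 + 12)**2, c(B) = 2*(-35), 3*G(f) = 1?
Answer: -6006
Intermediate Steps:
G(f) = 1/3 (G(f) = (1/3)*1 = 1/3)
c(B) = -70
g = 1600 (g = 40**2 = 1600)
(c(G(2)) + g) - 7536 = (-70 + 1600) - 7536 = 1530 - 7536 = -6006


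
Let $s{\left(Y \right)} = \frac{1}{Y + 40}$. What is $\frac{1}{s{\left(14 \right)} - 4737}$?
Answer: $- \frac{54}{255797} \approx -0.0002111$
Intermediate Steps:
$s{\left(Y \right)} = \frac{1}{40 + Y}$
$\frac{1}{s{\left(14 \right)} - 4737} = \frac{1}{\frac{1}{40 + 14} - 4737} = \frac{1}{\frac{1}{54} - 4737} = \frac{1}{- \frac{255797}{54}} = - \frac{54}{255797}$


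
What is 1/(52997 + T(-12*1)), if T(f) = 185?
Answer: 1/53182 ≈ 1.8803e-5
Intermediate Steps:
1/(52997 + T(-12*1)) = 1/(52997 + 185) = 1/53182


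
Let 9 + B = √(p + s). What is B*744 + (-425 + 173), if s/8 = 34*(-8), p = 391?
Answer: -6948 + 744*I*√1785 ≈ -6948.0 + 31433.0*I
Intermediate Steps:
s = -2176 (s = 8*(34*(-8)) = 8*(-272) = -2176)
B = -9 + I*√1785 (B = -9 + √(391 - 2176) = -9 + √(-1785) = -9 + I*√1785 ≈ -9.0 + 42.249*I)
B*744 + (-425 + 173) = (-9 + I*√1785)*744 + (-425 + 173) = (-6696 + 744*I*√1785) - 252 = -6948 + 744*I*√1785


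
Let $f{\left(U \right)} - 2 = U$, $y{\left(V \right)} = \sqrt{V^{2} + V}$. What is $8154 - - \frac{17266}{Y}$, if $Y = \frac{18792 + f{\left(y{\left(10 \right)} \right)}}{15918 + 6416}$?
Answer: $\frac{5063715084170}{176607163} - \frac{192809422 \sqrt{110}}{176607163} \approx 28661.0$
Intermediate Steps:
$y{\left(V \right)} = \sqrt{V + V^{2}}$
$f{\left(U \right)} = 2 + U$
$Y = \frac{9397}{11167} + \frac{\sqrt{110}}{22334}$ ($Y = \frac{18792 + \left(2 + \sqrt{10 \left(1 + 10\right)}\right)}{15918 + 6416} = \frac{18792 + \left(2 + \sqrt{10 \cdot 11}\right)}{22334} = \left(18792 + \left(2 + \sqrt{110}\right)\right) \frac{1}{22334} = \left(18794 + \sqrt{110}\right) \frac{1}{22334} = \frac{9397}{11167} + \frac{\sqrt{110}}{22334} \approx 0.84197$)
$8154 - - \frac{17266}{Y} = 8154 - - \frac{17266}{\frac{9397}{11167} + \frac{\sqrt{110}}{22334}} = 8154 + \frac{17266}{\frac{9397}{11167} + \frac{\sqrt{110}}{22334}}$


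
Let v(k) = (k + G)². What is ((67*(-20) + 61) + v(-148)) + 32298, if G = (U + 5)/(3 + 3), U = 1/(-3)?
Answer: 4268164/81 ≈ 52693.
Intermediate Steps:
U = -⅓ ≈ -0.33333
G = 7/9 (G = (-⅓ + 5)/(3 + 3) = (14/3)/6 = (14/3)*(⅙) = 7/9 ≈ 0.77778)
v(k) = (7/9 + k)² (v(k) = (k + 7/9)² = (7/9 + k)²)
((67*(-20) + 61) + v(-148)) + 32298 = ((67*(-20) + 61) + (7 + 9*(-148))²/81) + 32298 = ((-1340 + 61) + (7 - 1332)²/81) + 32298 = (-1279 + (1/81)*(-1325)²) + 32298 = (-1279 + (1/81)*1755625) + 32298 = (-1279 + 1755625/81) + 32298 = 1652026/81 + 32298 = 4268164/81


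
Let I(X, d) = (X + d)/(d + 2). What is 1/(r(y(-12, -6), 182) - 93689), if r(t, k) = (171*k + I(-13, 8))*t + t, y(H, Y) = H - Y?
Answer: -1/280424 ≈ -3.5660e-6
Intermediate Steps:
I(X, d) = (X + d)/(2 + d)
r(t, k) = t + t*(-1/2 + 171*k) (r(t, k) = (171*k + (-13 + 8)/(2 + 8))*t + t = (171*k - 5/10)*t + t = (171*k + (1/10)*(-5))*t + t = (171*k - 1/2)*t + t = (-1/2 + 171*k)*t + t = t*(-1/2 + 171*k) + t = t + t*(-1/2 + 171*k))
1/(r(y(-12, -6), 182) - 93689) = 1/((-12 - 1*(-6))*(1 + 342*182)/2 - 93689) = 1/((-12 + 6)*(1 + 62244)/2 - 93689) = 1/((1/2)*(-6)*62245 - 93689) = 1/(-186735 - 93689) = 1/(-280424) = -1/280424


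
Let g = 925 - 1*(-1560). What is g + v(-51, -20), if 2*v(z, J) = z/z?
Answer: 4971/2 ≈ 2485.5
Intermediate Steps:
v(z, J) = ½ (v(z, J) = (z/z)/2 = (½)*1 = ½)
g = 2485 (g = 925 + 1560 = 2485)
g + v(-51, -20) = 2485 + ½ = 4971/2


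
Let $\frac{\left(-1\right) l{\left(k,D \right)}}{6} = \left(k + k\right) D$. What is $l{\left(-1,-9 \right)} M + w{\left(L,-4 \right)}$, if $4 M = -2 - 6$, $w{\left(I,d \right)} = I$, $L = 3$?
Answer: $219$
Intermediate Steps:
$l{\left(k,D \right)} = - 12 D k$ ($l{\left(k,D \right)} = - 6 \left(k + k\right) D = - 6 \cdot 2 k D = - 6 \cdot 2 D k = - 12 D k$)
$M = -2$ ($M = \frac{-2 - 6}{4} = \frac{1}{4} \left(-8\right) = -2$)
$l{\left(-1,-9 \right)} M + w{\left(L,-4 \right)} = \left(-12\right) \left(-9\right) \left(-1\right) \left(-2\right) + 3 = \left(-108\right) \left(-2\right) + 3 = 216 + 3 = 219$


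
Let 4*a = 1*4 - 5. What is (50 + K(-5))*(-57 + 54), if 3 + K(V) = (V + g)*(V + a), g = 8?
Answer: -375/4 ≈ -93.750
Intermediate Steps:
a = -¼ (a = (1*4 - 5)/4 = (4 - 5)/4 = (¼)*(-1) = -¼ ≈ -0.25000)
K(V) = -3 + (8 + V)*(-¼ + V) (K(V) = -3 + (V + 8)*(V - ¼) = -3 + (8 + V)*(-¼ + V))
(50 + K(-5))*(-57 + 54) = (50 + (-5 + (-5)² + (31/4)*(-5)))*(-57 + 54) = (50 + (-5 + 25 - 155/4))*(-3) = (50 - 75/4)*(-3) = (125/4)*(-3) = -375/4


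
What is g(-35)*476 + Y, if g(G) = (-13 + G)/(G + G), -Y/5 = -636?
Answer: 17532/5 ≈ 3506.4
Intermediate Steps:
Y = 3180 (Y = -5*(-636) = 3180)
g(G) = (-13 + G)/(2*G) (g(G) = (-13 + G)/((2*G)) = (-13 + G)*(1/(2*G)) = (-13 + G)/(2*G))
g(-35)*476 + Y = ((1/2)*(-13 - 35)/(-35))*476 + 3180 = ((1/2)*(-1/35)*(-48))*476 + 3180 = (24/35)*476 + 3180 = 1632/5 + 3180 = 17532/5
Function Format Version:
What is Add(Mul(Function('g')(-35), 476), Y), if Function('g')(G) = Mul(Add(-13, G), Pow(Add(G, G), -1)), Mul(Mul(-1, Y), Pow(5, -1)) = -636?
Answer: Rational(17532, 5) ≈ 3506.4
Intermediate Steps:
Y = 3180 (Y = Mul(-5, -636) = 3180)
Function('g')(G) = Mul(Rational(1, 2), Pow(G, -1), Add(-13, G)) (Function('g')(G) = Mul(Add(-13, G), Pow(Mul(2, G), -1)) = Mul(Add(-13, G), Mul(Rational(1, 2), Pow(G, -1))) = Mul(Rational(1, 2), Pow(G, -1), Add(-13, G)))
Add(Mul(Function('g')(-35), 476), Y) = Add(Mul(Mul(Rational(1, 2), Pow(-35, -1), Add(-13, -35)), 476), 3180) = Add(Mul(Mul(Rational(1, 2), Rational(-1, 35), -48), 476), 3180) = Add(Mul(Rational(24, 35), 476), 3180) = Add(Rational(1632, 5), 3180) = Rational(17532, 5)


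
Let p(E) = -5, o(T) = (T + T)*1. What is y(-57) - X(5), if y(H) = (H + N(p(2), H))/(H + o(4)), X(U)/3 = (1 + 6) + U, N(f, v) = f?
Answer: -1702/49 ≈ -34.735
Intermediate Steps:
o(T) = 2*T (o(T) = (2*T)*1 = 2*T)
X(U) = 21 + 3*U (X(U) = 3*((1 + 6) + U) = 3*(7 + U) = 21 + 3*U)
y(H) = (-5 + H)/(8 + H) (y(H) = (H - 5)/(H + 2*4) = (-5 + H)/(H + 8) = (-5 + H)/(8 + H))
y(-57) - X(5) = (-5 - 57)/(8 - 57) - (21 + 3*5) = -62/(-49) - (21 + 15) = -1/49*(-62) - 1*36 = 62/49 - 36 = -1702/49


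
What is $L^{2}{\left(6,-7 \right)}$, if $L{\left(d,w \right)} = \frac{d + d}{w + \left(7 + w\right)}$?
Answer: $\frac{144}{49} \approx 2.9388$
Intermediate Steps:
$L{\left(d,w \right)} = \frac{2 d}{7 + 2 w}$
$L^{2}{\left(6,-7 \right)} = \left(2 \cdot 6 \frac{1}{7 + 2 \left(-7\right)}\right)^{2} = \left(2 \cdot 6 \frac{1}{7 - 14}\right)^{2} = \left(2 \cdot 6 \frac{1}{-7}\right)^{2} = \left(2 \cdot 6 \left(- \frac{1}{7}\right)\right)^{2} = \left(- \frac{12}{7}\right)^{2} = \frac{144}{49}$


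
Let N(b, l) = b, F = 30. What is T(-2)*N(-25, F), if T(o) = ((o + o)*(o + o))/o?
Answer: 200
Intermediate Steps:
T(o) = 4*o (T(o) = ((2*o)*(2*o))/o = (4*o²)/o = 4*o)
T(-2)*N(-25, F) = (4*(-2))*(-25) = -8*(-25) = 200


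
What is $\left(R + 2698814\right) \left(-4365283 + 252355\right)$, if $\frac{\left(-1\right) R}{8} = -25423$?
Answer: $-11936531415744$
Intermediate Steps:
$R = 203384$ ($R = \left(-8\right) \left(-25423\right) = 203384$)
$\left(R + 2698814\right) \left(-4365283 + 252355\right) = \left(203384 + 2698814\right) \left(-4365283 + 252355\right) = 2902198 \left(-4112928\right) = -11936531415744$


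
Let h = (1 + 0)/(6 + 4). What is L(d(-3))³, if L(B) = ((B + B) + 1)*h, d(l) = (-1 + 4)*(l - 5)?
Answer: -103823/1000 ≈ -103.82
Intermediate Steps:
h = ⅒ (h = 1/10 = 1*(⅒) = ⅒ ≈ 0.10000)
d(l) = -15 + 3*l (d(l) = 3*(-5 + l) = -15 + 3*l)
L(B) = ⅒ + B/5 (L(B) = ((B + B) + 1)*(⅒) = (2*B + 1)*(⅒) = (1 + 2*B)*(⅒) = ⅒ + B/5)
L(d(-3))³ = (⅒ + (-15 + 3*(-3))/5)³ = (⅒ + (-15 - 9)/5)³ = (⅒ + (⅕)*(-24))³ = (⅒ - 24/5)³ = (-47/10)³ = -103823/1000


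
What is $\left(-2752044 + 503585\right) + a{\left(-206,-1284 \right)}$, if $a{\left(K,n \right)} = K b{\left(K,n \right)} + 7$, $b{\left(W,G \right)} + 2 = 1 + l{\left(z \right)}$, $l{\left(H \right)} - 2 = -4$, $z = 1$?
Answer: $-2247834$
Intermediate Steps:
$l{\left(H \right)} = -2$ ($l{\left(H \right)} = 2 - 4 = -2$)
$b{\left(W,G \right)} = -3$ ($b{\left(W,G \right)} = -2 + \left(1 - 2\right) = -2 - 1 = -3$)
$a{\left(K,n \right)} = 7 - 3 K$ ($a{\left(K,n \right)} = K \left(-3\right) + 7 = - 3 K + 7 = 7 - 3 K$)
$\left(-2752044 + 503585\right) + a{\left(-206,-1284 \right)} = \left(-2752044 + 503585\right) + \left(7 - -618\right) = -2248459 + \left(7 + 618\right) = -2248459 + 625 = -2247834$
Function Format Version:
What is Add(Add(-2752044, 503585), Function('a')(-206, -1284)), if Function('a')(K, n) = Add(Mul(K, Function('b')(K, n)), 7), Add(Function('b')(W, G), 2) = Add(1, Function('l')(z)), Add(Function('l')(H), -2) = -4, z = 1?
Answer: -2247834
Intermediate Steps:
Function('l')(H) = -2 (Function('l')(H) = Add(2, -4) = -2)
Function('b')(W, G) = -3 (Function('b')(W, G) = Add(-2, Add(1, -2)) = Add(-2, -1) = -3)
Function('a')(K, n) = Add(7, Mul(-3, K)) (Function('a')(K, n) = Add(Mul(K, -3), 7) = Add(Mul(-3, K), 7) = Add(7, Mul(-3, K)))
Add(Add(-2752044, 503585), Function('a')(-206, -1284)) = Add(Add(-2752044, 503585), Add(7, Mul(-3, -206))) = Add(-2248459, Add(7, 618)) = Add(-2248459, 625) = -2247834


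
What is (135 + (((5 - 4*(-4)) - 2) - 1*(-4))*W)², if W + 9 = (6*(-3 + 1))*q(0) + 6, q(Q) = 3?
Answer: 580644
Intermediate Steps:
W = -39 (W = -9 + ((6*(-3 + 1))*3 + 6) = -9 + ((6*(-2))*3 + 6) = -9 + (-12*3 + 6) = -9 + (-36 + 6) = -9 - 30 = -39)
(135 + (((5 - 4*(-4)) - 2) - 1*(-4))*W)² = (135 + (((5 - 4*(-4)) - 2) - 1*(-4))*(-39))² = (135 + (((5 + 16) - 2) + 4)*(-39))² = (135 + ((21 - 2) + 4)*(-39))² = (135 + (19 + 4)*(-39))² = (135 + 23*(-39))² = (135 - 897)² = (-762)² = 580644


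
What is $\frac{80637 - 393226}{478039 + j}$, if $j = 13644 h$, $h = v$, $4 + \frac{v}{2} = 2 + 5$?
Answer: $- \frac{312589}{559903} \approx -0.55829$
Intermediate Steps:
$v = 6$ ($v = -8 + 2 \left(2 + 5\right) = -8 + 2 \cdot 7 = -8 + 14 = 6$)
$h = 6$
$j = 81864$ ($j = 13644 \cdot 6 = 81864$)
$\frac{80637 - 393226}{478039 + j} = \frac{80637 - 393226}{478039 + 81864} = - \frac{312589}{559903}$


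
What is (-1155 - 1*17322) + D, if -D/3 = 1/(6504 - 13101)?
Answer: -40630922/2199 ≈ -18477.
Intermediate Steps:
D = 1/2199 (D = -3/(6504 - 13101) = -3/(-6597) = -3*(-1/6597) = 1/2199 ≈ 0.00045475)
(-1155 - 1*17322) + D = (-1155 - 1*17322) + 1/2199 = (-1155 - 17322) + 1/2199 = -18477 + 1/2199 = -40630922/2199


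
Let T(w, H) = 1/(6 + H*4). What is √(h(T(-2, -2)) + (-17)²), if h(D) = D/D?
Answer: √290 ≈ 17.029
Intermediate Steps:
T(w, H) = 1/(6 + 4*H)
h(D) = 1
√(h(T(-2, -2)) + (-17)²) = √(1 + (-17)²) = √(1 + 289) = √290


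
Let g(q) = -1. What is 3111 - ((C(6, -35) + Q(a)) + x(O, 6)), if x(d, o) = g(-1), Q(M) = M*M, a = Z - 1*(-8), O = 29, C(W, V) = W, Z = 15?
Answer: 2577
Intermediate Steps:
a = 23 (a = 15 - 1*(-8) = 15 + 8 = 23)
Q(M) = M²
x(d, o) = -1
3111 - ((C(6, -35) + Q(a)) + x(O, 6)) = 3111 - ((6 + 23²) - 1) = 3111 - ((6 + 529) - 1) = 3111 - (535 - 1) = 3111 - 1*534 = 3111 - 534 = 2577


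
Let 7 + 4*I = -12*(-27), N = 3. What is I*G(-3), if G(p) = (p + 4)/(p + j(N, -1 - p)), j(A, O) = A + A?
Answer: 317/12 ≈ 26.417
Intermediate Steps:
I = 317/4 (I = -7/4 + (-12*(-27))/4 = -7/4 + (1/4)*324 = -7/4 + 81 = 317/4 ≈ 79.250)
j(A, O) = 2*A
G(p) = (4 + p)/(6 + p) (G(p) = (p + 4)/(p + 2*3) = (4 + p)/(p + 6) = (4 + p)/(6 + p))
I*G(-3) = 317*((4 - 3)/(6 - 3))/4 = 317*(1/3)/4 = 317*((1/3)*1)/4 = (317/4)*(1/3) = 317/12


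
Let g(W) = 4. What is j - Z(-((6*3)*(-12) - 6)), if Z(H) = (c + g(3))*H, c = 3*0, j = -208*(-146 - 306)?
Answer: 93128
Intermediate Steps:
j = 94016 (j = -208*(-452) = 94016)
c = 0
Z(H) = 4*H (Z(H) = (0 + 4)*H = 4*H)
j - Z(-((6*3)*(-12) - 6)) = 94016 - 4*(-((6*3)*(-12) - 6)) = 94016 - 4*(-(18*(-12) - 6)) = 94016 - 4*(-(-216 - 6)) = 94016 - 4*(-1*(-222)) = 94016 - 4*222 = 94016 - 1*888 = 94016 - 888 = 93128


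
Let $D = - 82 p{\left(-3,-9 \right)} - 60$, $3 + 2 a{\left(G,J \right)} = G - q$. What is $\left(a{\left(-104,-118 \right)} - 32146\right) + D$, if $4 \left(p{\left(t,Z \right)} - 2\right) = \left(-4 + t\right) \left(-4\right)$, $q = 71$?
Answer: $-33033$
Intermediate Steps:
$a{\left(G,J \right)} = -37 + \frac{G}{2}$ ($a{\left(G,J \right)} = - \frac{3}{2} + \frac{G - 71}{2} = - \frac{3}{2} + \frac{-71 + G}{2} = - \frac{3}{2} + \left(- \frac{71}{2} + \frac{G}{2}\right) = -37 + \frac{G}{2}$)
$p{\left(t,Z \right)} = 6 - t$ ($p{\left(t,Z \right)} = 2 + \frac{\left(-4 + t\right) \left(-4\right)}{4} = 2 + \frac{16 - 4 t}{4} = 2 - \left(-4 + t\right) = 6 - t$)
$D = -798$ ($D = - 82 \left(6 - -3\right) - 60 = - 82 \left(6 + 3\right) - 60 = \left(-82\right) 9 - 60 = -738 - 60 = -798$)
$\left(a{\left(-104,-118 \right)} - 32146\right) + D = \left(\left(-37 + \frac{1}{2} \left(-104\right)\right) - 32146\right) - 798 = \left(\left(-37 - 52\right) - 32146\right) - 798 = \left(-89 - 32146\right) - 798 = -32235 - 798 = -33033$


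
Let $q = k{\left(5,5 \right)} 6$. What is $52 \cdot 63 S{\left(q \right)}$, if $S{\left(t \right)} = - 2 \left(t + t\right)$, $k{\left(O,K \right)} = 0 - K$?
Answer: $393120$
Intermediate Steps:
$k{\left(O,K \right)} = - K$
$q = -30$ ($q = \left(-1\right) 5 \cdot 6 = \left(-5\right) 6 = -30$)
$S{\left(t \right)} = - 4 t$ ($S{\left(t \right)} = - 2 \cdot 2 t = - 4 t$)
$52 \cdot 63 S{\left(q \right)} = 52 \cdot 63 \left(\left(-4\right) \left(-30\right)\right) = 3276 \cdot 120 = 393120$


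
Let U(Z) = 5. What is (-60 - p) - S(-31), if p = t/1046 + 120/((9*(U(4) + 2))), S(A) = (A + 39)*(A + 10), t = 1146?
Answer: 1153211/10983 ≈ 105.00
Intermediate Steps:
S(A) = (10 + A)*(39 + A) (S(A) = (39 + A)*(10 + A) = (10 + A)*(39 + A))
p = 32953/10983 (p = 1146/1046 + 120/((9*(5 + 2))) = 1146*(1/1046) + 120/((9*7)) = 573/523 + 120/63 = 573/523 + 120*(1/63) = 573/523 + 40/21 = 32953/10983 ≈ 3.0004)
(-60 - p) - S(-31) = (-60 - 1*32953/10983) - (390 + (-31)² + 49*(-31)) = (-60 - 32953/10983) - (390 + 961 - 1519) = -691933/10983 - 1*(-168) = -691933/10983 + 168 = 1153211/10983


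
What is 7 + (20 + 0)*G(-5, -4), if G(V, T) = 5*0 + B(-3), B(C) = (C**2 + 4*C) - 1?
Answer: -73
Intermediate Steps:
B(C) = -1 + C**2 + 4*C
G(V, T) = -4 (G(V, T) = 5*0 + (-1 + (-3)**2 + 4*(-3)) = 0 + (-1 + 9 - 12) = 0 - 4 = -4)
7 + (20 + 0)*G(-5, -4) = 7 + (20 + 0)*(-4) = 7 + 20*(-4) = 7 - 80 = -73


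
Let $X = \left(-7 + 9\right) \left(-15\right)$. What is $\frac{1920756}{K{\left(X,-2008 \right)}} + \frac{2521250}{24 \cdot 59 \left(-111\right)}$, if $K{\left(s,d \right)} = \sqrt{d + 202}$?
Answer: $- \frac{1260625}{78588} - \frac{320126 i \sqrt{1806}}{301} \approx -16.041 - 45197.0 i$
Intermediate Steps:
$X = -30$ ($X = 2 \left(-15\right) = -30$)
$K{\left(s,d \right)} = \sqrt{202 + d}$
$\frac{1920756}{K{\left(X,-2008 \right)}} + \frac{2521250}{24 \cdot 59 \left(-111\right)} = \frac{1920756}{\sqrt{202 - 2008}} + \frac{2521250}{24 \cdot 59 \left(-111\right)} = \frac{1920756}{\sqrt{-1806}} + \frac{2521250}{1416 \left(-111\right)} = \frac{1920756}{i \sqrt{1806}} + \frac{2521250}{-157176} = 1920756 \left(- \frac{i \sqrt{1806}}{1806}\right) + 2521250 \left(- \frac{1}{157176}\right) = - \frac{320126 i \sqrt{1806}}{301} - \frac{1260625}{78588} = - \frac{1260625}{78588} - \frac{320126 i \sqrt{1806}}{301}$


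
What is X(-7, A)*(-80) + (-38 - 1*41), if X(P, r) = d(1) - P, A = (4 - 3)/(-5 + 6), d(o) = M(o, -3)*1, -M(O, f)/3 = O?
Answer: -399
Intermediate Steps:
M(O, f) = -3*O
d(o) = -3*o (d(o) = -3*o*1 = -3*o)
A = 1 (A = 1/1 = 1*1 = 1)
X(P, r) = -3 - P (X(P, r) = -3*1 - P = -3 - P)
X(-7, A)*(-80) + (-38 - 1*41) = (-3 - 1*(-7))*(-80) + (-38 - 1*41) = (-3 + 7)*(-80) + (-38 - 41) = 4*(-80) - 79 = -320 - 79 = -399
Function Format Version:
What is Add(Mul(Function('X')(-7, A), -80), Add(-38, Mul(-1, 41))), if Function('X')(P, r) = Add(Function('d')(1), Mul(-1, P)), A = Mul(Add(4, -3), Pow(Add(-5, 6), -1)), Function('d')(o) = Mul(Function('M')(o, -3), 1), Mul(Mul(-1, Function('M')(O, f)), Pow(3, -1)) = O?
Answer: -399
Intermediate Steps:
Function('M')(O, f) = Mul(-3, O)
Function('d')(o) = Mul(-3, o) (Function('d')(o) = Mul(Mul(-3, o), 1) = Mul(-3, o))
A = 1 (A = Mul(1, Pow(1, -1)) = Mul(1, 1) = 1)
Function('X')(P, r) = Add(-3, Mul(-1, P)) (Function('X')(P, r) = Add(Mul(-3, 1), Mul(-1, P)) = Add(-3, Mul(-1, P)))
Add(Mul(Function('X')(-7, A), -80), Add(-38, Mul(-1, 41))) = Add(Mul(Add(-3, Mul(-1, -7)), -80), Add(-38, Mul(-1, 41))) = Add(Mul(Add(-3, 7), -80), Add(-38, -41)) = Add(Mul(4, -80), -79) = Add(-320, -79) = -399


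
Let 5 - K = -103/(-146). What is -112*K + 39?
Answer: -32265/73 ≈ -441.99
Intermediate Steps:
K = 627/146 (K = 5 - (-103)/(-146) = 5 - (-103)*(-1)/146 = 5 - 1*103/146 = 5 - 103/146 = 627/146 ≈ 4.2945)
-112*K + 39 = -112*627/146 + 39 = -35112/73 + 39 = -32265/73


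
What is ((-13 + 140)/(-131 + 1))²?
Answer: 16129/16900 ≈ 0.95438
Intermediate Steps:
((-13 + 140)/(-131 + 1))² = (127/(-130))² = (127*(-1/130))² = (-127/130)² = 16129/16900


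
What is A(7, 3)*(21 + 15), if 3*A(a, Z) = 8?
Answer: 96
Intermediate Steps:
A(a, Z) = 8/3 (A(a, Z) = (⅓)*8 = 8/3)
A(7, 3)*(21 + 15) = 8*(21 + 15)/3 = (8/3)*36 = 96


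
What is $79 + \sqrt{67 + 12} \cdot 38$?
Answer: $79 + 38 \sqrt{79} \approx 416.75$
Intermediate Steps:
$79 + \sqrt{67 + 12} \cdot 38 = 79 + \sqrt{79} \cdot 38 = 79 + 38 \sqrt{79}$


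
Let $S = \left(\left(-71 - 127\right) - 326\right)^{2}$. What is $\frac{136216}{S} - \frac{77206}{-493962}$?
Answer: $\frac{5530277653}{8476881882} \approx 0.6524$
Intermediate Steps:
$S = 274576$ ($S = \left(-198 - 326\right)^{2} = \left(-524\right)^{2} = 274576$)
$\frac{136216}{S} - \frac{77206}{-493962} = \frac{136216}{274576} - \frac{77206}{-493962} = 136216 \cdot \frac{1}{274576} - - \frac{38603}{246981} = \frac{17027}{34322} + \frac{38603}{246981} = \frac{5530277653}{8476881882}$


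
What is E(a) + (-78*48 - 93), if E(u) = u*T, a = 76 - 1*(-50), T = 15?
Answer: -1947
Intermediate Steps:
a = 126 (a = 76 + 50 = 126)
E(u) = 15*u (E(u) = u*15 = 15*u)
E(a) + (-78*48 - 93) = 15*126 + (-78*48 - 93) = 1890 + (-3744 - 93) = 1890 - 3837 = -1947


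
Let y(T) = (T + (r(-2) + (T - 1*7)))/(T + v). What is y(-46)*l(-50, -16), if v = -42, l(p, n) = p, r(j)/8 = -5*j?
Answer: -475/44 ≈ -10.795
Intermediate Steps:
r(j) = -40*j (r(j) = 8*(-5*j) = -40*j)
y(T) = (73 + 2*T)/(-42 + T) (y(T) = (T + (-40*(-2) + (T - 1*7)))/(T - 42) = (T + (80 + (T - 7)))/(-42 + T) = (T + (80 + (-7 + T)))/(-42 + T) = (T + (73 + T))/(-42 + T) = (73 + 2*T)/(-42 + T))
y(-46)*l(-50, -16) = ((73 + 2*(-46))/(-42 - 46))*(-50) = ((73 - 92)/(-88))*(-50) = -1/88*(-19)*(-50) = (19/88)*(-50) = -475/44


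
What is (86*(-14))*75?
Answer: -90300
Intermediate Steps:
(86*(-14))*75 = -1204*75 = -90300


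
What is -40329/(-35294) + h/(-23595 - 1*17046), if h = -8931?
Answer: 651407201/478127818 ≈ 1.3624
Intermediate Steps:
-40329/(-35294) + h/(-23595 - 1*17046) = -40329/(-35294) - 8931/(-23595 - 1*17046) = -40329*(-1/35294) - 8931/(-23595 - 17046) = 40329/35294 - 8931/(-40641) = 40329/35294 - 8931*(-1/40641) = 40329/35294 + 2977/13547 = 651407201/478127818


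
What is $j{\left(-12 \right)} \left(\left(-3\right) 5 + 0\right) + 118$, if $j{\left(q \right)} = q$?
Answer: $298$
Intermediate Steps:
$j{\left(-12 \right)} \left(\left(-3\right) 5 + 0\right) + 118 = - 12 \left(\left(-3\right) 5 + 0\right) + 118 = - 12 \left(-15 + 0\right) + 118 = \left(-12\right) \left(-15\right) + 118 = 180 + 118 = 298$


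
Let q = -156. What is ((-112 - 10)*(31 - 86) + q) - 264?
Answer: 6290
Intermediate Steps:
((-112 - 10)*(31 - 86) + q) - 264 = ((-112 - 10)*(31 - 86) - 156) - 264 = (-122*(-55) - 156) - 264 = (6710 - 156) - 264 = 6554 - 264 = 6290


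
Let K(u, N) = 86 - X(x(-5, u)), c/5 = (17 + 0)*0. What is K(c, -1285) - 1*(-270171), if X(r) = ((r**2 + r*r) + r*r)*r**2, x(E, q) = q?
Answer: 270257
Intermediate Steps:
X(r) = 3*r**4 (X(r) = ((r**2 + r**2) + r**2)*r**2 = (2*r**2 + r**2)*r**2 = (3*r**2)*r**2 = 3*r**4)
c = 0 (c = 5*((17 + 0)*0) = 5*(17*0) = 5*0 = 0)
K(u, N) = 86 - 3*u**4
K(c, -1285) - 1*(-270171) = (86 - 3*0**4) - 1*(-270171) = (86 - 3*0) + 270171 = (86 + 0) + 270171 = 86 + 270171 = 270257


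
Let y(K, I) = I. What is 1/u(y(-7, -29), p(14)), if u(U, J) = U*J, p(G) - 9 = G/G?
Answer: -1/290 ≈ -0.0034483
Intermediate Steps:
p(G) = 10 (p(G) = 9 + G/G = 9 + 1 = 10)
u(U, J) = J*U
1/u(y(-7, -29), p(14)) = 1/(10*(-29)) = 1/(-290) = -1/290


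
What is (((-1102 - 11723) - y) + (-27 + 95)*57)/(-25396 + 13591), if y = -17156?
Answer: -8207/11805 ≈ -0.69521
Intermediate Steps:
(((-1102 - 11723) - y) + (-27 + 95)*57)/(-25396 + 13591) = (((-1102 - 11723) - 1*(-17156)) + (-27 + 95)*57)/(-25396 + 13591) = ((-12825 + 17156) + 68*57)/(-11805) = (4331 + 3876)*(-1/11805) = 8207*(-1/11805) = -8207/11805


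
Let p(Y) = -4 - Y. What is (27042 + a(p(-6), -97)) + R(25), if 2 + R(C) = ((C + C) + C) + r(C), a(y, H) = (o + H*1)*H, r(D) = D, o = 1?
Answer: 36452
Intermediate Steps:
a(y, H) = H*(1 + H) (a(y, H) = (1 + H*1)*H = (1 + H)*H = H*(1 + H))
R(C) = -2 + 4*C (R(C) = -2 + (((C + C) + C) + C) = -2 + ((2*C + C) + C) = -2 + (3*C + C) = -2 + 4*C)
(27042 + a(p(-6), -97)) + R(25) = (27042 - 97*(1 - 97)) + (-2 + 4*25) = (27042 - 97*(-96)) + (-2 + 100) = (27042 + 9312) + 98 = 36354 + 98 = 36452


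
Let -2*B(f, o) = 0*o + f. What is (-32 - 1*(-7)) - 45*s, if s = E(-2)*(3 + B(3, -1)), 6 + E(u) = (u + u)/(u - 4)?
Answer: 335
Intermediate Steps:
E(u) = -6 + 2*u/(-4 + u) (E(u) = -6 + (u + u)/(u - 4) = -6 + (2*u)/(-4 + u) = -6 + 2*u/(-4 + u))
B(f, o) = -f/2 (B(f, o) = -(0*o + f)/2 = -(0 + f)/2 = -f/2)
s = -8 (s = (4*(6 - 1*(-2))/(-4 - 2))*(3 - ½*3) = (4*(6 + 2)/(-6))*(3 - 3/2) = (4*(-⅙)*8)*(3/2) = -16/3*3/2 = -8)
(-32 - 1*(-7)) - 45*s = (-32 - 1*(-7)) - 45*(-8) = (-32 + 7) + 360 = -25 + 360 = 335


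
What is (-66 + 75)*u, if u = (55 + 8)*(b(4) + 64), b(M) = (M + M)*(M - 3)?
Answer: 40824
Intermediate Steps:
b(M) = 2*M*(-3 + M) (b(M) = (2*M)*(-3 + M) = 2*M*(-3 + M))
u = 4536 (u = (55 + 8)*(2*4*(-3 + 4) + 64) = 63*(2*4*1 + 64) = 63*(8 + 64) = 63*72 = 4536)
(-66 + 75)*u = (-66 + 75)*4536 = 9*4536 = 40824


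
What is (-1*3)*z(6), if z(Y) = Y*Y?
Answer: -108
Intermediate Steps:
z(Y) = Y**2
(-1*3)*z(6) = -1*3*6**2 = -3*36 = -108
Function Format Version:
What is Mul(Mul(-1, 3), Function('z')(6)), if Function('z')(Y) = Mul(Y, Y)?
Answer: -108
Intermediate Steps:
Function('z')(Y) = Pow(Y, 2)
Mul(Mul(-1, 3), Function('z')(6)) = Mul(Mul(-1, 3), Pow(6, 2)) = Mul(-3, 36) = -108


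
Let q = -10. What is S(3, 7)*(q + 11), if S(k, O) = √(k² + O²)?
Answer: √58 ≈ 7.6158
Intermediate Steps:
S(k, O) = √(O² + k²)
S(3, 7)*(q + 11) = √(7² + 3²)*(-10 + 11) = √(49 + 9)*1 = √58*1 = √58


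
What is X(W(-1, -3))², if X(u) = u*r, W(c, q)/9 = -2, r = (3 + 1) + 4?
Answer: 20736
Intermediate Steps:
r = 8 (r = 4 + 4 = 8)
W(c, q) = -18 (W(c, q) = 9*(-2) = -18)
X(u) = 8*u (X(u) = u*8 = 8*u)
X(W(-1, -3))² = (8*(-18))² = (-144)² = 20736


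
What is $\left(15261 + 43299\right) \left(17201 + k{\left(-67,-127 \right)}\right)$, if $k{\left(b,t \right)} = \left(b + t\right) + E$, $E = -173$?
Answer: $985799040$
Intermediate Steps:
$k{\left(b,t \right)} = -173 + b + t$ ($k{\left(b,t \right)} = \left(b + t\right) - 173 = -173 + b + t$)
$\left(15261 + 43299\right) \left(17201 + k{\left(-67,-127 \right)}\right) = \left(15261 + 43299\right) \left(17201 - 367\right) = 58560 \left(17201 - 367\right) = 58560 \cdot 16834 = 985799040$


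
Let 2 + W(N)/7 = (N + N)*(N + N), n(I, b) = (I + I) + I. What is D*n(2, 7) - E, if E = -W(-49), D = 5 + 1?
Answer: 67250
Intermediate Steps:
n(I, b) = 3*I (n(I, b) = 2*I + I = 3*I)
D = 6
W(N) = -14 + 28*N**2 (W(N) = -14 + 7*((N + N)*(N + N)) = -14 + 7*((2*N)*(2*N)) = -14 + 7*(4*N**2) = -14 + 28*N**2)
E = -67214 (E = -(-14 + 28*(-49)**2) = -(-14 + 28*2401) = -(-14 + 67228) = -1*67214 = -67214)
D*n(2, 7) - E = 6*(3*2) - 1*(-67214) = 6*6 + 67214 = 36 + 67214 = 67250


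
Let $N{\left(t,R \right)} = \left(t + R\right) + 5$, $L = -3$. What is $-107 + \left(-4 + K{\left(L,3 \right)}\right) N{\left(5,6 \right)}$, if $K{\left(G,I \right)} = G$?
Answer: $-219$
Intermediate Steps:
$N{\left(t,R \right)} = 5 + R + t$ ($N{\left(t,R \right)} = \left(R + t\right) + 5 = 5 + R + t$)
$-107 + \left(-4 + K{\left(L,3 \right)}\right) N{\left(5,6 \right)} = -107 + \left(-4 - 3\right) \left(5 + 6 + 5\right) = -107 - 112 = -219$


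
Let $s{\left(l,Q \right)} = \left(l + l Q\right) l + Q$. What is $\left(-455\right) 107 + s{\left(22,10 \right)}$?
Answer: $-43351$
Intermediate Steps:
$s{\left(l,Q \right)} = Q + l \left(l + Q l\right)$ ($s{\left(l,Q \right)} = \left(l + Q l\right) l + Q = l \left(l + Q l\right) + Q = Q + l \left(l + Q l\right)$)
$\left(-455\right) 107 + s{\left(22,10 \right)} = \left(-455\right) 107 + \left(10 + 22^{2} + 10 \cdot 22^{2}\right) = -48685 + \left(10 + 484 + 10 \cdot 484\right) = -48685 + \left(10 + 484 + 4840\right) = -48685 + 5334 = -43351$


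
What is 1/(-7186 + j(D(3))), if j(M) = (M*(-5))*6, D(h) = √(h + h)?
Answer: -3593/25816598 + 15*√6/25816598 ≈ -0.00013775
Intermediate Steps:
D(h) = √2*√h (D(h) = √(2*h) = √2*√h)
j(M) = -30*M (j(M) = -5*M*6 = -30*M)
1/(-7186 + j(D(3))) = 1/(-7186 - 30*√2*√3) = 1/(-7186 - 30*√6)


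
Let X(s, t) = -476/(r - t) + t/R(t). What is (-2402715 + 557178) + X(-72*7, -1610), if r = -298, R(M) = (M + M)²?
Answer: -121823921329/66010 ≈ -1.8455e+6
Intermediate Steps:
R(M) = 4*M² (R(M) = (2*M)² = 4*M²)
X(s, t) = -476/(-298 - t) + 1/(4*t) (X(s, t) = -476/(-298 - t) + t/((4*t²)) = -476/(-298 - t) + t*(1/(4*t²)) = -476/(-298 - t) + 1/(4*t))
(-2402715 + 557178) + X(-72*7, -1610) = (-2402715 + 557178) + (¼)*(298 + 1905*(-1610))/(-1610*(298 - 1610)) = -1845537 + (¼)*(-1/1610)*(298 - 3067050)/(-1312) = -1845537 + (¼)*(-1/1610)*(-1/1312)*(-3066752) = -1845537 - 23959/66010 = -121823921329/66010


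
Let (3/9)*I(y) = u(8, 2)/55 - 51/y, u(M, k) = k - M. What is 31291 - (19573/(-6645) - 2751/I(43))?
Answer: 207511500053/6784545 ≈ 30586.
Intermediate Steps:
I(y) = -18/55 - 153/y (I(y) = 3*((2 - 1*8)/55 - 51/y) = 3*((2 - 8)*(1/55) - 51/y) = 3*(-6*1/55 - 51/y) = 3*(-6/55 - 51/y) = -18/55 - 153/y)
31291 - (19573/(-6645) - 2751/I(43)) = 31291 - (19573/(-6645) - 2751/(-18/55 - 153/43)) = 31291 - (19573*(-1/6645) - 2751/(-18/55 - 153*1/43)) = 31291 - (-19573/6645 - 2751/(-18/55 - 153/43)) = 31291 - (-19573/6645 - 2751/(-9189/2365)) = 31291 - (-19573/6645 - 2751*(-2365/9189)) = 31291 - (-19573/6645 + 2168705/3063) = 31291 - 1*4783697542/6784545 = 31291 - 4783697542/6784545 = 207511500053/6784545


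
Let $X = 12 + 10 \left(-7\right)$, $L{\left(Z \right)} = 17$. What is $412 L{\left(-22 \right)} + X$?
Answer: $6946$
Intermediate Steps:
$X = -58$ ($X = 12 - 70 = -58$)
$412 L{\left(-22 \right)} + X = 412 \cdot 17 - 58 = 7004 - 58 = 6946$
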